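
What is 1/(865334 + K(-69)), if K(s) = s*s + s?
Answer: 1/870026 ≈ 1.1494e-6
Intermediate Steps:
K(s) = s + s**2 (K(s) = s**2 + s = s + s**2)
1/(865334 + K(-69)) = 1/(865334 - 69*(1 - 69)) = 1/(865334 - 69*(-68)) = 1/(865334 + 4692) = 1/870026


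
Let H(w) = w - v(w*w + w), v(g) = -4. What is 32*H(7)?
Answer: 352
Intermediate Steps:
H(w) = 4 + w (H(w) = w - 1*(-4) = w + 4 = 4 + w)
32*H(7) = 32*(4 + 7) = 32*11 = 352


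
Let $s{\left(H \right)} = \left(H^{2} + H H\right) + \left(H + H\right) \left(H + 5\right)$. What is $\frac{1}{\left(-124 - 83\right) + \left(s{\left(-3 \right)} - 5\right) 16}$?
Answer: $- \frac{1}{191} \approx -0.0052356$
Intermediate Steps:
$s{\left(H \right)} = 2 H^{2} + 2 H \left(5 + H\right)$ ($s{\left(H \right)} = \left(H^{2} + H^{2}\right) + 2 H \left(5 + H\right) = 2 H^{2} + 2 H \left(5 + H\right)$)
$\frac{1}{\left(-124 - 83\right) + \left(s{\left(-3 \right)} - 5\right) 16} = \frac{1}{\left(-124 - 83\right) + \left(2 \left(-3\right) \left(5 + 2 \left(-3\right)\right) - 5\right) 16} = \frac{1}{\left(-124 - 83\right) + \left(2 \left(-3\right) \left(5 - 6\right) - 5\right) 16} = \frac{1}{-207 + \left(2 \left(-3\right) \left(-1\right) - 5\right) 16} = \frac{1}{-207 + \left(6 - 5\right) 16} = \frac{1}{-207 + 1 \cdot 16} = \frac{1}{-207 + 16} = \frac{1}{-191} = - \frac{1}{191}$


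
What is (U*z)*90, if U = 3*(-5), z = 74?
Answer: -99900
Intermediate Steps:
U = -15
(U*z)*90 = -15*74*90 = -1110*90 = -99900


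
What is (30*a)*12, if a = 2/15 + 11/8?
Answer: 543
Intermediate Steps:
a = 181/120 (a = 2*(1/15) + 11*(⅛) = 2/15 + 11/8 = 181/120 ≈ 1.5083)
(30*a)*12 = (30*(181/120))*12 = (181/4)*12 = 543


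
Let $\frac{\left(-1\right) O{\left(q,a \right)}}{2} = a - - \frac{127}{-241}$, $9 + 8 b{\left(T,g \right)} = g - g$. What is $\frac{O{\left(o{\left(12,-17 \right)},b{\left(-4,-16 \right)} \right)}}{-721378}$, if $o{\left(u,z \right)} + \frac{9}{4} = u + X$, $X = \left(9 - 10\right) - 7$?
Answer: $- \frac{65}{14192008} \approx -4.58 \cdot 10^{-6}$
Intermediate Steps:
$b{\left(T,g \right)} = - \frac{9}{8}$ ($b{\left(T,g \right)} = - \frac{9}{8} + \frac{g - g}{8} = - \frac{9}{8} + \frac{1}{8} \cdot 0 = - \frac{9}{8} + 0 = - \frac{9}{8}$)
$X = -8$ ($X = -1 - 7 = -8$)
$o{\left(u,z \right)} = - \frac{41}{4} + u$ ($o{\left(u,z \right)} = - \frac{9}{4} + \left(u - 8\right) = - \frac{9}{4} + \left(-8 + u\right) = - \frac{41}{4} + u$)
$O{\left(q,a \right)} = \frac{254}{241} - 2 a$ ($O{\left(q,a \right)} = - 2 \left(a - - \frac{127}{-241}\right) = - 2 \left(a - \left(-127\right) \left(- \frac{1}{241}\right)\right) = - 2 \left(a - \frac{127}{241}\right) = - 2 \left(- \frac{127}{241} + a\right) = \frac{254}{241} - 2 a$)
$\frac{O{\left(o{\left(12,-17 \right)},b{\left(-4,-16 \right)} \right)}}{-721378} = \frac{\frac{254}{241} - - \frac{9}{4}}{-721378} = \left(\frac{254}{241} + \frac{9}{4}\right) \left(- \frac{1}{721378}\right) = \frac{3185}{964} \left(- \frac{1}{721378}\right) = - \frac{65}{14192008}$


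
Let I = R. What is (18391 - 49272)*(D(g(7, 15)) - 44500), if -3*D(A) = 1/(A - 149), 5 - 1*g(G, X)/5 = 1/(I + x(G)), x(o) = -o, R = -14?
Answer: 3571557279333/2599 ≈ 1.3742e+9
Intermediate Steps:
I = -14
g(G, X) = 25 - 5/(-14 - G)
D(A) = -1/(3*(-149 + A)) (D(A) = -1/(3*(A - 149)) = -1/(3*(-149 + A)))
(18391 - 49272)*(D(g(7, 15)) - 44500) = (18391 - 49272)*(-1/(-447 + 3*(5*(71 + 5*7)/(14 + 7))) - 44500) = -30881*(-1/(-447 + 3*(5*(71 + 35)/21)) - 44500) = -30881*(-1/(-447 + 3*(5*(1/21)*106)) - 44500) = -30881*(-1/(-447 + 3*(530/21)) - 44500) = -30881*(-1/(-447 + 530/7) - 44500) = -30881*(-1/(-2599/7) - 44500) = -30881*(-1*(-7/2599) - 44500) = -30881*(7/2599 - 44500) = -30881*(-115655493/2599) = 3571557279333/2599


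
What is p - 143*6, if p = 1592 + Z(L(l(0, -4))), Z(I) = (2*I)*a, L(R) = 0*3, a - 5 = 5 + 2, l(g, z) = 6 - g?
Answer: 734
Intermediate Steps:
a = 12 (a = 5 + (5 + 2) = 5 + 7 = 12)
L(R) = 0
Z(I) = 24*I (Z(I) = (2*I)*12 = 24*I)
p = 1592 (p = 1592 + 24*0 = 1592 + 0 = 1592)
p - 143*6 = 1592 - 143*6 = 1592 - 1*858 = 1592 - 858 = 734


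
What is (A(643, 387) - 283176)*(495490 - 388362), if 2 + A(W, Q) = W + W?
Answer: -30198526176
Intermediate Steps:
A(W, Q) = -2 + 2*W (A(W, Q) = -2 + (W + W) = -2 + 2*W)
(A(643, 387) - 283176)*(495490 - 388362) = ((-2 + 2*643) - 283176)*(495490 - 388362) = ((-2 + 1286) - 283176)*107128 = (1284 - 283176)*107128 = -281892*107128 = -30198526176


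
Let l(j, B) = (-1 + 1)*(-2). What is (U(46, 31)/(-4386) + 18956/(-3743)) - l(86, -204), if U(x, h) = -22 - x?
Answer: -2437838/482847 ≈ -5.0489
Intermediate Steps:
l(j, B) = 0 (l(j, B) = 0*(-2) = 0)
(U(46, 31)/(-4386) + 18956/(-3743)) - l(86, -204) = ((-22 - 1*46)/(-4386) + 18956/(-3743)) - 1*0 = ((-22 - 46)*(-1/4386) + 18956*(-1/3743)) + 0 = (-68*(-1/4386) - 18956/3743) + 0 = (2/129 - 18956/3743) + 0 = -2437838/482847 + 0 = -2437838/482847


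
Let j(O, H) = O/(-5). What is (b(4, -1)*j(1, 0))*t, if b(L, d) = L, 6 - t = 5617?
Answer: 22444/5 ≈ 4488.8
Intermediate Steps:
t = -5611 (t = 6 - 1*5617 = 6 - 5617 = -5611)
j(O, H) = -O/5 (j(O, H) = O*(-⅕) = -O/5)
(b(4, -1)*j(1, 0))*t = (4*(-⅕*1))*(-5611) = (4*(-⅕))*(-5611) = -⅘*(-5611) = 22444/5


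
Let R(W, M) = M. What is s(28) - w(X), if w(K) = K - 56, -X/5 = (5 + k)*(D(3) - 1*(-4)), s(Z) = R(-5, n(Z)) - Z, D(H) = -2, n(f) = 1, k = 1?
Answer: 89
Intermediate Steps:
s(Z) = 1 - Z
X = -60 (X = -5*(5 + 1)*(-2 - 1*(-4)) = -30*(-2 + 4) = -30*2 = -5*12 = -60)
w(K) = -56 + K
s(28) - w(X) = (1 - 1*28) - (-56 - 60) = (1 - 28) - 1*(-116) = -27 + 116 = 89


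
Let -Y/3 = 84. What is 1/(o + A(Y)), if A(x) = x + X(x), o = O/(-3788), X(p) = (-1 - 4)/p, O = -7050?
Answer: -238644/59689403 ≈ -0.0039981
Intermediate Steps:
Y = -252 (Y = -3*84 = -252)
X(p) = -5/p
o = 3525/1894 (o = -7050/(-3788) = -7050*(-1/3788) = 3525/1894 ≈ 1.8611)
A(x) = x - 5/x
1/(o + A(Y)) = 1/(3525/1894 + (-252 - 5/(-252))) = 1/(3525/1894 + (-252 - 5*(-1/252))) = 1/(3525/1894 + (-252 + 5/252)) = 1/(3525/1894 - 63499/252) = 1/(-59689403/238644) = -238644/59689403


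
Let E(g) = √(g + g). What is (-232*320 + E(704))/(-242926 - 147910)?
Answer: 18560/97709 - 2*√22/97709 ≈ 0.18986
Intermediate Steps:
E(g) = √2*√g (E(g) = √(2*g) = √2*√g)
(-232*320 + E(704))/(-242926 - 147910) = (-232*320 + √2*√704)/(-242926 - 147910) = (-74240 + √2*(8*√11))/(-390836) = (-74240 + 8*√22)*(-1/390836) = 18560/97709 - 2*√22/97709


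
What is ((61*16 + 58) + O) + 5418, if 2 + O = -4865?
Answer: 1585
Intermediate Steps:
O = -4867 (O = -2 - 4865 = -4867)
((61*16 + 58) + O) + 5418 = ((61*16 + 58) - 4867) + 5418 = ((976 + 58) - 4867) + 5418 = (1034 - 4867) + 5418 = -3833 + 5418 = 1585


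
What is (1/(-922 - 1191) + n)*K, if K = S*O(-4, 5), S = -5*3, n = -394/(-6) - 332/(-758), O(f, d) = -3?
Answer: 2382210840/800827 ≈ 2974.7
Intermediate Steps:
n = 75161/1137 (n = -394*(-1/6) - 332*(-1/758) = 197/3 + 166/379 = 75161/1137 ≈ 66.105)
S = -15
K = 45 (K = -15*(-3) = 45)
(1/(-922 - 1191) + n)*K = (1/(-922 - 1191) + 75161/1137)*45 = (1/(-2113) + 75161/1137)*45 = (-1/2113 + 75161/1137)*45 = (158814056/2402481)*45 = 2382210840/800827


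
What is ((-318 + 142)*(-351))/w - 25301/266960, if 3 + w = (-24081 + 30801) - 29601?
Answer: -1422559087/509092720 ≈ -2.7943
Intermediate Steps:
w = -22884 (w = -3 + ((-24081 + 30801) - 29601) = -3 + (6720 - 29601) = -3 - 22881 = -22884)
((-318 + 142)*(-351))/w - 25301/266960 = ((-318 + 142)*(-351))/(-22884) - 25301/266960 = -176*(-351)*(-1/22884) - 25301*1/266960 = 61776*(-1/22884) - 25301/266960 = -5148/1907 - 25301/266960 = -1422559087/509092720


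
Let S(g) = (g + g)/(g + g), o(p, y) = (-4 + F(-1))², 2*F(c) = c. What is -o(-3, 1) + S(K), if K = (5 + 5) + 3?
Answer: -77/4 ≈ -19.250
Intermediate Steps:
F(c) = c/2
o(p, y) = 81/4 (o(p, y) = (-4 + (½)*(-1))² = (-4 - ½)² = (-9/2)² = 81/4)
K = 13 (K = 10 + 3 = 13)
S(g) = 1 (S(g) = (2*g)/((2*g)) = (2*g)*(1/(2*g)) = 1)
-o(-3, 1) + S(K) = -1*81/4 + 1 = -81/4 + 1 = -77/4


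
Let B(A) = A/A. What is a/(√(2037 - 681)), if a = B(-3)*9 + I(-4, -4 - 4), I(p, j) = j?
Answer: √339/678 ≈ 0.027156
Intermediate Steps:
B(A) = 1
a = 1 (a = 1*9 + (-4 - 4) = 9 - 8 = 1)
a/(√(2037 - 681)) = 1/√(2037 - 681) = 1/√1356 = 1/(2*√339) = 1*(√339/678) = √339/678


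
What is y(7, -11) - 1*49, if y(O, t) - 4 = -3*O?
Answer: -66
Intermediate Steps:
y(O, t) = 4 - 3*O
y(7, -11) - 1*49 = (4 - 3*7) - 1*49 = (4 - 21) - 49 = -17 - 49 = -66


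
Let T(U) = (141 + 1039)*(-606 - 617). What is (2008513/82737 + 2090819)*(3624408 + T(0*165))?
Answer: 377337769699827088/82737 ≈ 4.5607e+12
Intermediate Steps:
T(U) = -1443140 (T(U) = 1180*(-1223) = -1443140)
(2008513/82737 + 2090819)*(3624408 + T(0*165)) = (2008513/82737 + 2090819)*(3624408 - 1443140) = (2008513*(1/82737) + 2090819)*2181268 = (2008513/82737 + 2090819)*2181268 = (172990100116/82737)*2181268 = 377337769699827088/82737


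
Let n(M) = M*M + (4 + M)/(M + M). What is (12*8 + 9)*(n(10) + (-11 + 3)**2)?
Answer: 34587/2 ≈ 17294.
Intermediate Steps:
n(M) = M**2 + (4 + M)/(2*M) (n(M) = M**2 + (4 + M)/((2*M)) = M**2 + (4 + M)*(1/(2*M)) = M**2 + (4 + M)/(2*M))
(12*8 + 9)*(n(10) + (-11 + 3)**2) = (12*8 + 9)*((2 + 10**3 + (1/2)*10)/10 + (-11 + 3)**2) = (96 + 9)*((2 + 1000 + 5)/10 + (-8)**2) = 105*((1/10)*1007 + 64) = 105*(1007/10 + 64) = 105*(1647/10) = 34587/2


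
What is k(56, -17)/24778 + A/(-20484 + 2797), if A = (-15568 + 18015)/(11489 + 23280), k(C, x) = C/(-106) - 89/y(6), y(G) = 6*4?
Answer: -3391139290219/19382051167581648 ≈ -0.00017496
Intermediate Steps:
y(G) = 24
k(C, x) = -89/24 - C/106 (k(C, x) = C/(-106) - 89/24 = C*(-1/106) - 89*1/24 = -C/106 - 89/24 = -89/24 - C/106)
A = 2447/34769 ≈ 0.070379
k(56, -17)/24778 + A/(-20484 + 2797) = (-89/24 - 1/106*56)/24778 + 2447/(34769*(-20484 + 2797)) = (-89/24 - 28/53)*(1/24778) + (2447/34769)/(-17687) = -5389/1272*1/24778 + (2447/34769)*(-1/17687) = -5389/31517616 - 2447/614959303 = -3391139290219/19382051167581648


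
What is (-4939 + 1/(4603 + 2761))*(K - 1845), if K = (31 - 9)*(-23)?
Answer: 85507739045/7364 ≈ 1.1612e+7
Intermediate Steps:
K = -506 (K = 22*(-23) = -506)
(-4939 + 1/(4603 + 2761))*(K - 1845) = (-4939 + 1/(4603 + 2761))*(-506 - 1845) = (-4939 + 1/7364)*(-2351) = -36370795/7364*(-2351) = 85507739045/7364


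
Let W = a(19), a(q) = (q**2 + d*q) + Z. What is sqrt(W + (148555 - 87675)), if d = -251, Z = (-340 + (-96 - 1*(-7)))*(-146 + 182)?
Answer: 2*sqrt(10257) ≈ 202.55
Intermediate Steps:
Z = -15444 (Z = (-340 + (-96 + 7))*36 = (-340 - 89)*36 = -429*36 = -15444)
a(q) = -15444 + q**2 - 251*q (a(q) = (q**2 - 251*q) - 15444 = -15444 + q**2 - 251*q)
W = -19852 (W = -15444 + 19**2 - 251*19 = -15444 + 361 - 4769 = -19852)
sqrt(W + (148555 - 87675)) = sqrt(-19852 + (148555 - 87675)) = sqrt(-19852 + 60880) = sqrt(41028) = 2*sqrt(10257)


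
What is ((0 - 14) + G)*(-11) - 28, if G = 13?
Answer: -17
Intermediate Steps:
((0 - 14) + G)*(-11) - 28 = ((0 - 14) + 13)*(-11) - 28 = (-14 + 13)*(-11) - 28 = -1*(-11) - 28 = 11 - 28 = -17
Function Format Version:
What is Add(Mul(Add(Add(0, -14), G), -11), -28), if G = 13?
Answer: -17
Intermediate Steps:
Add(Mul(Add(Add(0, -14), G), -11), -28) = Add(Mul(Add(Add(0, -14), 13), -11), -28) = Add(Mul(Add(-14, 13), -11), -28) = Add(Mul(-1, -11), -28) = Add(11, -28) = -17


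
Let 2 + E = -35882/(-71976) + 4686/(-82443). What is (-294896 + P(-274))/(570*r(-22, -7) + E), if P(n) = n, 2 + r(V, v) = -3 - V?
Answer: -291919064918760/9581735400229 ≈ -30.466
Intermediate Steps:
r(V, v) = -5 - V (r(V, v) = -2 + (-3 - V) = -5 - V)
E = -1541149091/988986228 (E = -2 + (-35882/(-71976) + 4686/(-82443)) = -2 + (-35882*(-1/71976) + 4686*(-1/82443)) = -2 + (17941/35988 - 1562/27481) = -2 + 436823365/988986228 = -1541149091/988986228 ≈ -1.5583)
(-294896 + P(-274))/(570*r(-22, -7) + E) = (-294896 - 274)/(570*(-5 - 1*(-22)) - 1541149091/988986228) = -295170/(570*(-5 + 22) - 1541149091/988986228) = -295170/(570*17 - 1541149091/988986228) = -295170/(9690 - 1541149091/988986228) = -295170/9581735400229/988986228 = -295170*988986228/9581735400229 = -291919064918760/9581735400229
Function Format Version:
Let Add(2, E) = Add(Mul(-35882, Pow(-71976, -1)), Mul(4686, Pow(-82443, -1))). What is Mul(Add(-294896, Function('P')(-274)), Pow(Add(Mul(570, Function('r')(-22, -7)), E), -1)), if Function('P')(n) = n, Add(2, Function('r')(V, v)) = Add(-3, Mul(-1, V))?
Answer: Rational(-291919064918760, 9581735400229) ≈ -30.466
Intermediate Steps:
Function('r')(V, v) = Add(-5, Mul(-1, V)) (Function('r')(V, v) = Add(-2, Add(-3, Mul(-1, V))) = Add(-5, Mul(-1, V)))
E = Rational(-1541149091, 988986228) (E = Add(-2, Add(Mul(-35882, Pow(-71976, -1)), Mul(4686, Pow(-82443, -1)))) = Add(-2, Add(Mul(-35882, Rational(-1, 71976)), Mul(4686, Rational(-1, 82443)))) = Add(-2, Add(Rational(17941, 35988), Rational(-1562, 27481))) = Add(-2, Rational(436823365, 988986228)) = Rational(-1541149091, 988986228) ≈ -1.5583)
Mul(Add(-294896, Function('P')(-274)), Pow(Add(Mul(570, Function('r')(-22, -7)), E), -1)) = Mul(Add(-294896, -274), Pow(Add(Mul(570, Add(-5, Mul(-1, -22))), Rational(-1541149091, 988986228)), -1)) = Mul(-295170, Pow(Add(Mul(570, Add(-5, 22)), Rational(-1541149091, 988986228)), -1)) = Mul(-295170, Pow(Add(Mul(570, 17), Rational(-1541149091, 988986228)), -1)) = Mul(-295170, Pow(Add(9690, Rational(-1541149091, 988986228)), -1)) = Mul(-295170, Pow(Rational(9581735400229, 988986228), -1)) = Mul(-295170, Rational(988986228, 9581735400229)) = Rational(-291919064918760, 9581735400229)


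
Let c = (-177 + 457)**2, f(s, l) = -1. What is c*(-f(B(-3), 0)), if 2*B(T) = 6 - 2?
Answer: 78400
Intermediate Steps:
B(T) = 2 (B(T) = (6 - 2)/2 = (1/2)*4 = 2)
c = 78400 (c = 280**2 = 78400)
c*(-f(B(-3), 0)) = 78400*(-1*(-1)) = 78400*1 = 78400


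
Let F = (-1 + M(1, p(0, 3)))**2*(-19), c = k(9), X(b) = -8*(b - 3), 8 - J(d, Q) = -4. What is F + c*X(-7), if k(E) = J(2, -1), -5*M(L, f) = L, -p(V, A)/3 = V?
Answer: 23316/25 ≈ 932.64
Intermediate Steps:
p(V, A) = -3*V
M(L, f) = -L/5
J(d, Q) = 12 (J(d, Q) = 8 - 1*(-4) = 8 + 4 = 12)
X(b) = 24 - 8*b (X(b) = -8*(-3 + b) = 24 - 8*b)
k(E) = 12
c = 12
F = -684/25 (F = (-1 - 1/5*1)**2*(-19) = (-1 - 1/5)**2*(-19) = (-6/5)**2*(-19) = (36/25)*(-19) = -684/25 ≈ -27.360)
F + c*X(-7) = -684/25 + 12*(24 - 8*(-7)) = -684/25 + 12*(24 + 56) = -684/25 + 12*80 = -684/25 + 960 = 23316/25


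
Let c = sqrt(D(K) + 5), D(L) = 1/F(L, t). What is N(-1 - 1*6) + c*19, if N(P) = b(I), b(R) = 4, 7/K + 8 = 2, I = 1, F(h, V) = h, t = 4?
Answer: 4 + 19*sqrt(203)/7 ≈ 42.673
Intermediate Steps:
K = -7/6 (K = 7/(-8 + 2) = 7/(-6) = 7*(-1/6) = -7/6 ≈ -1.1667)
D(L) = 1/L
N(P) = 4
c = sqrt(203)/7 (c = sqrt(1/(-7/6) + 5) = sqrt(-6/7 + 5) = sqrt(29/7) = sqrt(203)/7 ≈ 2.0354)
N(-1 - 1*6) + c*19 = 4 + (sqrt(203)/7)*19 = 4 + 19*sqrt(203)/7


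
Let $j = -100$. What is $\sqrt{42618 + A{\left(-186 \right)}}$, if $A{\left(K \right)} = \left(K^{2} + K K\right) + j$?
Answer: $\sqrt{111710} \approx 334.23$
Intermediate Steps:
$A{\left(K \right)} = -100 + 2 K^{2}$ ($A{\left(K \right)} = \left(K^{2} + K K\right) - 100 = \left(K^{2} + K^{2}\right) - 100 = 2 K^{2} - 100 = -100 + 2 K^{2}$)
$\sqrt{42618 + A{\left(-186 \right)}} = \sqrt{42618 - \left(100 - 2 \left(-186\right)^{2}\right)} = \sqrt{42618 + \left(-100 + 2 \cdot 34596\right)} = \sqrt{42618 + \left(-100 + 69192\right)} = \sqrt{42618 + 69092} = \sqrt{111710}$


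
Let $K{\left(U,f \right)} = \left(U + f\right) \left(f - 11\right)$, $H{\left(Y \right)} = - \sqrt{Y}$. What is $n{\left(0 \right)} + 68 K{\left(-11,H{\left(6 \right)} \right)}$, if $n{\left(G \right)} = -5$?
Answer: $8631 + 1496 \sqrt{6} \approx 12295.0$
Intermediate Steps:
$K{\left(U,f \right)} = \left(-11 + f\right) \left(U + f\right)$ ($K{\left(U,f \right)} = \left(U + f\right) \left(-11 + f\right) = \left(-11 + f\right) \left(U + f\right)$)
$n{\left(0 \right)} + 68 K{\left(-11,H{\left(6 \right)} \right)} = -5 + 68 \left(\left(- \sqrt{6}\right)^{2} - -121 - 11 \left(- \sqrt{6}\right) - 11 \left(- \sqrt{6}\right)\right) = -5 + 68 \left(6 + 121 + 11 \sqrt{6} + 11 \sqrt{6}\right) = -5 + 68 \left(127 + 22 \sqrt{6}\right) = -5 + \left(8636 + 1496 \sqrt{6}\right) = 8631 + 1496 \sqrt{6}$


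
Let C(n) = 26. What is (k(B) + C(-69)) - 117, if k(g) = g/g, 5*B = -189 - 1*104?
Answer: -90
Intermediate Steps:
B = -293/5 (B = (-189 - 1*104)/5 = (-189 - 104)/5 = (1/5)*(-293) = -293/5 ≈ -58.600)
k(g) = 1
(k(B) + C(-69)) - 117 = (1 + 26) - 117 = 27 - 117 = -90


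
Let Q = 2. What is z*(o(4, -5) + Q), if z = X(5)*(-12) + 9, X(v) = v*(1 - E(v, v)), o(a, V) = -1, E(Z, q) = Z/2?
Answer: 99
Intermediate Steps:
E(Z, q) = Z/2 (E(Z, q) = Z*(1/2) = Z/2)
X(v) = v*(1 - v/2)
z = 99 (z = ((1/2)*5*(2 - 1*5))*(-12) + 9 = ((1/2)*5*(2 - 5))*(-12) + 9 = ((1/2)*5*(-3))*(-12) + 9 = -15/2*(-12) + 9 = 90 + 9 = 99)
z*(o(4, -5) + Q) = 99*(-1 + 2) = 99*1 = 99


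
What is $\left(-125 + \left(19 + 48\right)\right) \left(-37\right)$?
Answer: $2146$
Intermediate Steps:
$\left(-125 + \left(19 + 48\right)\right) \left(-37\right) = \left(-125 + 67\right) \left(-37\right) = \left(-58\right) \left(-37\right) = 2146$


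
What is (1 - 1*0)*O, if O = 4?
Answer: 4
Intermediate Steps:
(1 - 1*0)*O = (1 - 1*0)*4 = (1 + 0)*4 = 1*4 = 4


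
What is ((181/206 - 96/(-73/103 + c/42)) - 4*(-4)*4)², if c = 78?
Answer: 70768236529/202037796 ≈ 350.27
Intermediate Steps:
((181/206 - 96/(-73/103 + c/42)) - 4*(-4)*4)² = ((181/206 - 96/(-73/103 + 78/42)) - 4*(-4)*4)² = ((181*(1/206) - 96/(-73*1/103 + 78*(1/42))) + 16*4)² = ((181/206 - 96/(-73/103 + 13/7)) + 64)² = ((181/206 - 96/828/721) + 64)² = ((181/206 - 96*721/828) + 64)² = ((181/206 - 5768/69) + 64)² = (-1175719/14214 + 64)² = (-266023/14214)² = 70768236529/202037796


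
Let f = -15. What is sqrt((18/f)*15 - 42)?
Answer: 2*I*sqrt(15) ≈ 7.746*I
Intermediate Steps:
sqrt((18/f)*15 - 42) = sqrt((18/(-15))*15 - 42) = sqrt((18*(-1/15))*15 - 42) = sqrt(-6/5*15 - 42) = sqrt(-18 - 42) = sqrt(-60) = 2*I*sqrt(15)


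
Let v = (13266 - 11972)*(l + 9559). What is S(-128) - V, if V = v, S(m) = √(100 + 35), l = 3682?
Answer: -17133854 + 3*√15 ≈ -1.7134e+7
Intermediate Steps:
S(m) = 3*√15 (S(m) = √135 = 3*√15)
v = 17133854 (v = (13266 - 11972)*(3682 + 9559) = 1294*13241 = 17133854)
V = 17133854
S(-128) - V = 3*√15 - 1*17133854 = 3*√15 - 17133854 = -17133854 + 3*√15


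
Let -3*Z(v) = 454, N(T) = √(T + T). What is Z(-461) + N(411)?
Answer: -454/3 + √822 ≈ -122.66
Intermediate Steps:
N(T) = √2*√T (N(T) = √(2*T) = √2*√T)
Z(v) = -454/3 (Z(v) = -⅓*454 = -454/3)
Z(-461) + N(411) = -454/3 + √2*√411 = -454/3 + √822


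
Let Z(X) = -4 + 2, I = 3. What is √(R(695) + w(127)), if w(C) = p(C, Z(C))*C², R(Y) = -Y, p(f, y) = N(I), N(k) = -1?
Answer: 2*I*√4206 ≈ 129.71*I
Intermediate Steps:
Z(X) = -2
p(f, y) = -1
w(C) = -C²
√(R(695) + w(127)) = √(-1*695 - 1*127²) = √(-695 - 1*16129) = √(-695 - 16129) = √(-16824) = 2*I*√4206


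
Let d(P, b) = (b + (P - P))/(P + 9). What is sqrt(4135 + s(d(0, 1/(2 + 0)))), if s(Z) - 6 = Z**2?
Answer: sqrt(1341685)/18 ≈ 64.351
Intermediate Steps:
d(P, b) = b/(9 + P) (d(P, b) = (b + 0)/(9 + P) = b/(9 + P))
s(Z) = 6 + Z**2
sqrt(4135 + s(d(0, 1/(2 + 0)))) = sqrt(4135 + (6 + (1/((2 + 0)*(9 + 0)))**2)) = sqrt(4135 + (6 + (1/(2*9))**2)) = sqrt(4135 + (6 + ((1/2)*(1/9))**2)) = sqrt(4135 + (6 + (1/18)**2)) = sqrt(4135 + (6 + 1/324)) = sqrt(4135 + 1945/324) = sqrt(1341685/324) = sqrt(1341685)/18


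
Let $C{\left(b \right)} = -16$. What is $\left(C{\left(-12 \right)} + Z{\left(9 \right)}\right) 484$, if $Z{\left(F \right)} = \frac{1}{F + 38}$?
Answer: $- \frac{363484}{47} \approx -7733.7$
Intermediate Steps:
$Z{\left(F \right)} = \frac{1}{38 + F}$
$\left(C{\left(-12 \right)} + Z{\left(9 \right)}\right) 484 = \left(-16 + \frac{1}{38 + 9}\right) 484 = \left(-16 + \frac{1}{47}\right) 484 = \left(- \frac{751}{47}\right) 484 = - \frac{363484}{47}$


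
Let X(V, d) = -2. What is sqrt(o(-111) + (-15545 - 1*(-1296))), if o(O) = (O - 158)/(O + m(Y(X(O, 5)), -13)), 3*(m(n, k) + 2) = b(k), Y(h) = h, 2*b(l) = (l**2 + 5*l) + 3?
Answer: I*sqrt(4644836615)/571 ≈ 119.36*I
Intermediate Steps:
b(l) = 3/2 + l**2/2 + 5*l/2 (b(l) = ((l**2 + 5*l) + 3)/2 = (3 + l**2 + 5*l)/2 = 3/2 + l**2/2 + 5*l/2)
m(n, k) = -3/2 + k**2/6 + 5*k/6 (m(n, k) = -2 + (3/2 + k**2/2 + 5*k/2)/3 = -2 + (1/2 + k**2/6 + 5*k/6) = -3/2 + k**2/6 + 5*k/6)
o(O) = (-158 + O)/(95/6 + O) (o(O) = (O - 158)/(O + (-3/2 + (1/6)*(-13)**2 + (5/6)*(-13))) = (-158 + O)/(O + (-3/2 + (1/6)*169 - 65/6)) = (-158 + O)/(O + (-3/2 + 169/6 - 65/6)) = (-158 + O)/(O + 95/6) = (-158 + O)/(95/6 + O))
sqrt(o(-111) + (-15545 - 1*(-1296))) = sqrt(6*(-158 - 111)/(95 + 6*(-111)) + (-15545 - 1*(-1296))) = sqrt(6*(-269)/(95 - 666) + (-15545 + 1296)) = sqrt(6*(-269)/(-571) - 14249) = sqrt(6*(-1/571)*(-269) - 14249) = sqrt(1614/571 - 14249) = sqrt(-8134565/571) = I*sqrt(4644836615)/571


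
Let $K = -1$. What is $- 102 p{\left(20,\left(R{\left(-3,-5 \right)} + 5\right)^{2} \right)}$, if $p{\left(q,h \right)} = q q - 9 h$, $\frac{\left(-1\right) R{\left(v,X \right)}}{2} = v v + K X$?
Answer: $444822$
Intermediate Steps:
$R{\left(v,X \right)} = - 2 v^{2} + 2 X$ ($R{\left(v,X \right)} = - 2 \left(v v - X\right) = - 2 \left(v^{2} - X\right) = - 2 v^{2} + 2 X$)
$p{\left(q,h \right)} = q^{2} - 9 h$
$- 102 p{\left(20,\left(R{\left(-3,-5 \right)} + 5\right)^{2} \right)} = - 102 \left(20^{2} - 9 \left(\left(- 2 \left(-3\right)^{2} + 2 \left(-5\right)\right) + 5\right)^{2}\right) = - 102 \left(400 - 9 \left(\left(\left(-2\right) 9 - 10\right) + 5\right)^{2}\right) = - 102 \left(400 - 9 \left(\left(-18 - 10\right) + 5\right)^{2}\right) = - 102 \left(400 - 9 \left(-28 + 5\right)^{2}\right) = - 102 \left(400 - 9 \left(-23\right)^{2}\right) = - 102 \left(400 - 4761\right) = \left(-102\right) \left(-4361\right) = 444822$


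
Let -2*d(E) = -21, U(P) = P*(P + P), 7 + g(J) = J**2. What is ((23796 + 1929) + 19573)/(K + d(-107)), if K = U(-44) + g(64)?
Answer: 90596/15943 ≈ 5.6825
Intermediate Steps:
g(J) = -7 + J**2
U(P) = 2*P**2 (U(P) = P*(2*P) = 2*P**2)
d(E) = 21/2 (d(E) = -1/2*(-21) = 21/2)
K = 7961 (K = 2*(-44)**2 + (-7 + 64**2) = 2*1936 + (-7 + 4096) = 3872 + 4089 = 7961)
((23796 + 1929) + 19573)/(K + d(-107)) = ((23796 + 1929) + 19573)/(7961 + 21/2) = (25725 + 19573)/(15943/2) = 45298*(2/15943) = 90596/15943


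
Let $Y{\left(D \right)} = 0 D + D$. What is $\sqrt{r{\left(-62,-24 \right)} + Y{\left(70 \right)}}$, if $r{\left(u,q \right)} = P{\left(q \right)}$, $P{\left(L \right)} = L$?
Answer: $\sqrt{46} \approx 6.7823$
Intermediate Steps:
$r{\left(u,q \right)} = q$
$Y{\left(D \right)} = D$ ($Y{\left(D \right)} = 0 + D = D$)
$\sqrt{r{\left(-62,-24 \right)} + Y{\left(70 \right)}} = \sqrt{-24 + 70} = \sqrt{46}$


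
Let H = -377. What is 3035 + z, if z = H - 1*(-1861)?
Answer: 4519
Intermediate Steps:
z = 1484 (z = -377 - 1*(-1861) = -377 + 1861 = 1484)
3035 + z = 3035 + 1484 = 4519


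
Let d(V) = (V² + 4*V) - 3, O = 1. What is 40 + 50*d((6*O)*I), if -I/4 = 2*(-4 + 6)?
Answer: 441490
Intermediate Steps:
I = -16 (I = -8*(-4 + 6) = -8*2 = -4*4 = -16)
d(V) = -3 + V² + 4*V
40 + 50*d((6*O)*I) = 40 + 50*(-3 + ((6*1)*(-16))² + 4*((6*1)*(-16))) = 40 + 50*(-3 + (6*(-16))² + 4*(6*(-16))) = 40 + 50*(-3 + (-96)² + 4*(-96)) = 40 + 50*(-3 + 9216 - 384) = 40 + 50*8829 = 40 + 441450 = 441490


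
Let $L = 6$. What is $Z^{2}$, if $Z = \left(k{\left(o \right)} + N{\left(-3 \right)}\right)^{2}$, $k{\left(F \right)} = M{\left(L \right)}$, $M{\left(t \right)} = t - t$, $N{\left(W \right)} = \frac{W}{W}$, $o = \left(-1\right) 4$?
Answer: $1$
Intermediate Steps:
$o = -4$
$N{\left(W \right)} = 1$
$M{\left(t \right)} = 0$
$k{\left(F \right)} = 0$
$Z = 1$ ($Z = \left(0 + 1\right)^{2} = 1^{2} = 1$)
$Z^{2} = 1^{2} = 1$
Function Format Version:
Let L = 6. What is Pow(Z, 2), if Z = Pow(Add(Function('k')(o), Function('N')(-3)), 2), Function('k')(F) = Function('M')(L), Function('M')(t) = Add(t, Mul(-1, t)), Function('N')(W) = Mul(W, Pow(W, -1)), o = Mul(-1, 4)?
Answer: 1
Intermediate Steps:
o = -4
Function('N')(W) = 1
Function('M')(t) = 0
Function('k')(F) = 0
Z = 1 (Z = Pow(Add(0, 1), 2) = Pow(1, 2) = 1)
Pow(Z, 2) = Pow(1, 2) = 1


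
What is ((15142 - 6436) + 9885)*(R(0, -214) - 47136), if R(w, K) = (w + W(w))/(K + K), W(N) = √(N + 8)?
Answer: -876305376 - 18591*√2/214 ≈ -8.7631e+8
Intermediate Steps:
W(N) = √(8 + N)
R(w, K) = (w + √(8 + w))/(2*K) (R(w, K) = (w + √(8 + w))/(K + K) = (w + √(8 + w))/((2*K)) = (w + √(8 + w))*(1/(2*K)) = (w + √(8 + w))/(2*K))
((15142 - 6436) + 9885)*(R(0, -214) - 47136) = ((15142 - 6436) + 9885)*((½)*(0 + √(8 + 0))/(-214) - 47136) = (8706 + 9885)*((½)*(-1/214)*(0 + √8) - 47136) = 18591*((½)*(-1/214)*(0 + 2*√2) - 47136) = 18591*((½)*(-1/214)*(2*√2) - 47136) = 18591*(-√2/214 - 47136) = 18591*(-47136 - √2/214) = -876305376 - 18591*√2/214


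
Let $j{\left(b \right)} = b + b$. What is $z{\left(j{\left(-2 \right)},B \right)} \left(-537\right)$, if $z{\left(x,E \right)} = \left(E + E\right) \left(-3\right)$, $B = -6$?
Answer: $-19332$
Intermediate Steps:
$j{\left(b \right)} = 2 b$
$z{\left(x,E \right)} = - 6 E$ ($z{\left(x,E \right)} = 2 E \left(-3\right) = - 6 E$)
$z{\left(j{\left(-2 \right)},B \right)} \left(-537\right) = \left(-6\right) \left(-6\right) \left(-537\right) = 36 \left(-537\right) = -19332$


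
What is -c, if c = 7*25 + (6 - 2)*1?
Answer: -179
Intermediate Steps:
c = 179 (c = 175 + 4*1 = 175 + 4 = 179)
-c = -1*179 = -179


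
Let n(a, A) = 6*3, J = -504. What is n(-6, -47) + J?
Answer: -486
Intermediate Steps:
n(a, A) = 18
n(-6, -47) + J = 18 - 504 = -486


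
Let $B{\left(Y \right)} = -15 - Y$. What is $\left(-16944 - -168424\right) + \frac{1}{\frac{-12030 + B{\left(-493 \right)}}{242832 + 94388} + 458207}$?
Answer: $\frac{5851541861739865}{38629138247} \approx 1.5148 \cdot 10^{5}$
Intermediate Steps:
$\left(-16944 - -168424\right) + \frac{1}{\frac{-12030 + B{\left(-493 \right)}}{242832 + 94388} + 458207} = \left(-16944 - -168424\right) + \frac{1}{\frac{-12030 - -478}{242832 + 94388} + 458207} = \left(-16944 + 168424\right) + \frac{1}{\frac{-12030 + \left(-15 + 493\right)}{337220} + 458207} = 151480 + \frac{1}{\left(-12030 + 478\right) \frac{1}{337220} + 458207} = 151480 + \frac{1}{\left(-11552\right) \frac{1}{337220} + 458207} = 151480 + \frac{1}{- \frac{2888}{84305} + 458207} = 151480 + \frac{1}{\frac{38629138247}{84305}} = 151480 + \frac{84305}{38629138247} = \frac{5851541861739865}{38629138247}$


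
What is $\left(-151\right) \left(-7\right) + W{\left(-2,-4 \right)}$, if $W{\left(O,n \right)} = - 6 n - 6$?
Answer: $1075$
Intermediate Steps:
$W{\left(O,n \right)} = -6 - 6 n$ ($W{\left(O,n \right)} = - 6 n - 6 = -6 - 6 n$)
$\left(-151\right) \left(-7\right) + W{\left(-2,-4 \right)} = \left(-151\right) \left(-7\right) - -18 = 1057 + \left(-6 + 24\right) = 1057 + 18 = 1075$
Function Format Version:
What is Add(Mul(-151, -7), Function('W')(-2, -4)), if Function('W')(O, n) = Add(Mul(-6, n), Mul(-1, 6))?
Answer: 1075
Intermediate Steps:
Function('W')(O, n) = Add(-6, Mul(-6, n)) (Function('W')(O, n) = Add(Mul(-6, n), -6) = Add(-6, Mul(-6, n)))
Add(Mul(-151, -7), Function('W')(-2, -4)) = Add(Mul(-151, -7), Add(-6, Mul(-6, -4))) = Add(1057, Add(-6, 24)) = Add(1057, 18) = 1075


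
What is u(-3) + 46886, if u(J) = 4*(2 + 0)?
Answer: 46894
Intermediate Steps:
u(J) = 8 (u(J) = 4*2 = 8)
u(-3) + 46886 = 8 + 46886 = 46894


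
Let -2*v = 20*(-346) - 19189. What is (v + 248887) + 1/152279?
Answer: 79776379359/304558 ≈ 2.6194e+5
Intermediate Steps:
v = 26109/2 (v = -(20*(-346) - 19189)/2 = -(-6920 - 19189)/2 = -½*(-26109) = 26109/2 ≈ 13055.)
(v + 248887) + 1/152279 = (26109/2 + 248887) + 1/152279 = 523883/2 + 1/152279 = 79776379359/304558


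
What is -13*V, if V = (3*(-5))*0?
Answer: 0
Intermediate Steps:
V = 0 (V = -15*0 = 0)
-13*V = -13*0 = 0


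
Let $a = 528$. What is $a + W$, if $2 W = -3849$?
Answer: $- \frac{2793}{2} \approx -1396.5$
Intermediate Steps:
$W = - \frac{3849}{2}$ ($W = \frac{1}{2} \left(-3849\right) = - \frac{3849}{2} \approx -1924.5$)
$a + W = 528 - \frac{3849}{2} = - \frac{2793}{2}$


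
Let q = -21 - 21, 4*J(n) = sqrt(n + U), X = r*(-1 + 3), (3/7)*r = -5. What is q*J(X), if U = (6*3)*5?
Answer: -35*sqrt(6) ≈ -85.732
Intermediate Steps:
r = -35/3 (r = (7/3)*(-5) = -35/3 ≈ -11.667)
U = 90 (U = 18*5 = 90)
X = -70/3 (X = -35*(-1 + 3)/3 = -35/3*2 = -70/3 ≈ -23.333)
J(n) = sqrt(90 + n)/4 (J(n) = sqrt(n + 90)/4 = sqrt(90 + n)/4)
q = -42
q*J(X) = -21*sqrt(90 - 70/3)/2 = -21*sqrt(200/3)/2 = -21*10*sqrt(6)/3/2 = -35*sqrt(6)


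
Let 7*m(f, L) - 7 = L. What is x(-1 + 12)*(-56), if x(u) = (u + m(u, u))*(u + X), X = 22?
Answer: -25080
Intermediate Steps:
m(f, L) = 1 + L/7
x(u) = (1 + 8*u/7)*(22 + u) (x(u) = (u + (1 + u/7))*(u + 22) = (1 + 8*u/7)*(22 + u))
x(-1 + 12)*(-56) = (22 + 8*(-1 + 12)²/7 + 183*(-1 + 12)/7)*(-56) = (22 + (8/7)*11² + (183/7)*11)*(-56) = (22 + (8/7)*121 + 2013/7)*(-56) = (22 + 968/7 + 2013/7)*(-56) = (3135/7)*(-56) = -25080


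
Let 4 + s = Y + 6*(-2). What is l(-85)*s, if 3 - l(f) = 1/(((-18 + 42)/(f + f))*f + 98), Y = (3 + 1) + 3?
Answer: -2961/110 ≈ -26.918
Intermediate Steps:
Y = 7 (Y = 4 + 3 = 7)
l(f) = 329/110 (l(f) = 3 - 1/(((-18 + 42)/(f + f))*f + 98) = 3 - 1/((24/((2*f)))*f + 98) = 3 - 1/((24*(1/(2*f)))*f + 98) = 3 - 1/((12/f)*f + 98) = 3 - 1/(12 + 98) = 3 - 1/110 = 329/110)
s = -9 (s = -4 + (7 + 6*(-2)) = -4 + (7 - 12) = -4 - 5 = -9)
l(-85)*s = (329/110)*(-9) = -2961/110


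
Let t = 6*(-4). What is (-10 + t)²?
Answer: 1156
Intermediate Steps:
t = -24
(-10 + t)² = (-10 - 24)² = (-34)² = 1156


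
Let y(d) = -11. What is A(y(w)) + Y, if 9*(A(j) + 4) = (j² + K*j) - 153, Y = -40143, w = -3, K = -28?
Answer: -120349/3 ≈ -40116.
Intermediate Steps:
A(j) = -21 - 28*j/9 + j²/9 (A(j) = -4 + ((j² - 28*j) - 153)/9 = -4 + (-153 + j² - 28*j)/9 = -4 + (-17 - 28*j/9 + j²/9) = -21 - 28*j/9 + j²/9)
A(y(w)) + Y = (-21 - 28/9*(-11) + (⅑)*(-11)²) - 40143 = (-21 + 308/9 + (⅑)*121) - 40143 = (-21 + 308/9 + 121/9) - 40143 = 80/3 - 40143 = -120349/3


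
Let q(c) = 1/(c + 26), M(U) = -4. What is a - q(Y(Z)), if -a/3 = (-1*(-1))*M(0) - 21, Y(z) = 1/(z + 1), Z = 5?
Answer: 11769/157 ≈ 74.962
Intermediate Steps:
Y(z) = 1/(1 + z)
q(c) = 1/(26 + c)
a = 75 (a = -3*(-1*(-1)*(-4) - 21) = -3*(1*(-4) - 21) = -3*(-4 - 21) = -3*(-25) = 75)
a - q(Y(Z)) = 75 - 1/(26 + 1/(1 + 5)) = 75 - 1/(26 + 1/6) = 75 - 1/157/6 = 75 - 1*6/157 = 75 - 6/157 = 11769/157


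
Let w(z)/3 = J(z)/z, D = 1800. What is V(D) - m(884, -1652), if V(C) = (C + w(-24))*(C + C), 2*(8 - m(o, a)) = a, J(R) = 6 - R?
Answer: 6465666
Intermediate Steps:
m(o, a) = 8 - a/2
w(z) = 3*(6 - z)/z (w(z) = 3*((6 - z)/z) = 3*(6 - z)/z)
V(C) = 2*C*(-15/4 + C) (V(C) = (C + (-3 + 18/(-24)))*(C + C) = (C + (-3 + 18*(-1/24)))*(2*C) = (C + (-3 - 3/4))*(2*C) = (C - 15/4)*(2*C) = (-15/4 + C)*(2*C) = 2*C*(-15/4 + C))
V(D) - m(884, -1652) = (1/2)*1800*(-15 + 4*1800) - (8 - 1/2*(-1652)) = (1/2)*1800*(-15 + 7200) - (8 + 826) = (1/2)*1800*7185 - 1*834 = 6466500 - 834 = 6465666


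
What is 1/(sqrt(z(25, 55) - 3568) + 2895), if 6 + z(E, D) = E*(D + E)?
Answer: 2895/8382599 - I*sqrt(1574)/8382599 ≈ 0.00034536 - 4.7329e-6*I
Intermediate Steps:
z(E, D) = -6 + E*(D + E)
1/(sqrt(z(25, 55) - 3568) + 2895) = 1/(sqrt((-6 + 25**2 + 55*25) - 3568) + 2895) = 1/(sqrt((-6 + 625 + 1375) - 3568) + 2895) = 1/(sqrt(1994 - 3568) + 2895) = 1/(sqrt(-1574) + 2895) = 1/(I*sqrt(1574) + 2895) = 1/(2895 + I*sqrt(1574))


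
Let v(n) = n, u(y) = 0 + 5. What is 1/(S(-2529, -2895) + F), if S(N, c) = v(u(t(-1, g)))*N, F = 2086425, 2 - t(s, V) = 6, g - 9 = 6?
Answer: 1/2073780 ≈ 4.8221e-7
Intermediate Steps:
g = 15 (g = 9 + 6 = 15)
t(s, V) = -4 (t(s, V) = 2 - 1*6 = 2 - 6 = -4)
u(y) = 5
S(N, c) = 5*N
1/(S(-2529, -2895) + F) = 1/(5*(-2529) + 2086425) = 1/(-12645 + 2086425) = 1/2073780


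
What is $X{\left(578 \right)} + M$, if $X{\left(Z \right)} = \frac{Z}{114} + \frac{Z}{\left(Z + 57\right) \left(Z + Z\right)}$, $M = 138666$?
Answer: $\frac{10038398827}{72390} \approx 1.3867 \cdot 10^{5}$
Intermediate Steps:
$X{\left(Z \right)} = \frac{1}{2 \left(57 + Z\right)} + \frac{Z}{114}$ ($X{\left(Z \right)} = Z \frac{1}{114} + \frac{Z}{\left(57 + Z\right) 2 Z} = \frac{Z}{114} + \frac{Z}{2 Z \left(57 + Z\right)} = \frac{Z}{114} + Z \frac{1}{2 Z \left(57 + Z\right)} = \frac{Z}{114} + \frac{1}{2 \left(57 + Z\right)} = \frac{1}{2 \left(57 + Z\right)} + \frac{Z}{114}$)
$X{\left(578 \right)} + M = \frac{57 + 578^{2} + 57 \cdot 578}{114 \left(57 + 578\right)} + 138666 = \frac{57 + 334084 + 32946}{114 \cdot 635} + 138666 = \frac{1}{114} \cdot \frac{1}{635} \cdot 367087 + 138666 = \frac{367087}{72390} + 138666 = \frac{10038398827}{72390}$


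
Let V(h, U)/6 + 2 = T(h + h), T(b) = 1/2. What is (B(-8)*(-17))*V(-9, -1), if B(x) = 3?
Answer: 459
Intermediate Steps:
T(b) = ½
V(h, U) = -9 (V(h, U) = -12 + 6*(½) = -12 + 3 = -9)
(B(-8)*(-17))*V(-9, -1) = (3*(-17))*(-9) = -51*(-9) = 459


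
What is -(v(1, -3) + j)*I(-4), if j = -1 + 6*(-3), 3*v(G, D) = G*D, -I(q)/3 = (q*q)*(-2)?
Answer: 1920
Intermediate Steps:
I(q) = 6*q**2 (I(q) = -3*q*q*(-2) = -3*q**2*(-2) = -(-6)*q**2 = 6*q**2)
v(G, D) = D*G/3 (v(G, D) = (G*D)/3 = (D*G)/3 = D*G/3)
j = -19 (j = -1 - 18 = -19)
-(v(1, -3) + j)*I(-4) = -((1/3)*(-3)*1 - 19)*6*(-4)**2 = -(-1 - 19)*6*16 = -(-20)*96 = -1*(-1920) = 1920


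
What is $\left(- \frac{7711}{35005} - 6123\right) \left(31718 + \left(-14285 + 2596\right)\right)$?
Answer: $- \frac{4293082476454}{35005} \approx -1.2264 \cdot 10^{8}$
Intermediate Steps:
$\left(- \frac{7711}{35005} - 6123\right) \left(31718 + \left(-14285 + 2596\right)\right) = \left(\left(-7711\right) \frac{1}{35005} - 6123\right) \left(31718 - 11689\right) = \left(- \frac{7711}{35005} - 6123\right) 20029 = \left(- \frac{214343326}{35005}\right) 20029 = - \frac{4293082476454}{35005}$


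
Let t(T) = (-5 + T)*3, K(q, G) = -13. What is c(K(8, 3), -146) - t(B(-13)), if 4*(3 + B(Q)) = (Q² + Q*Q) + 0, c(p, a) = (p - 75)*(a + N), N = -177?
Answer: 56389/2 ≈ 28195.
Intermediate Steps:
c(p, a) = (-177 + a)*(-75 + p) (c(p, a) = (p - 75)*(a - 177) = (-75 + p)*(-177 + a) = (-177 + a)*(-75 + p))
B(Q) = -3 + Q²/2 (B(Q) = -3 + ((Q² + Q*Q) + 0)/4 = -3 + ((Q² + Q²) + 0)/4 = -3 + (2*Q² + 0)/4 = -3 + (2*Q²)/4 = -3 + Q²/2)
t(T) = -15 + 3*T
c(K(8, 3), -146) - t(B(-13)) = (13275 - 177*(-13) - 75*(-146) - 146*(-13)) - (-15 + 3*(-3 + (½)*(-13)²)) = (13275 + 2301 + 10950 + 1898) - (-15 + 3*(-3 + (½)*169)) = 28424 - (-15 + 3*(-3 + 169/2)) = 28424 - (-15 + 3*(163/2)) = 28424 - (-15 + 489/2) = 28424 - 1*459/2 = 28424 - 459/2 = 56389/2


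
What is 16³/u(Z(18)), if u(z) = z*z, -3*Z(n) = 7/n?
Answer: 11943936/49 ≈ 2.4375e+5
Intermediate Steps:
Z(n) = -7/(3*n)
u(z) = z²
16³/u(Z(18)) = 16³/((-7/3/18)²) = 4096/((-7/3*1/18)²) = 4096/((-7/54)²) = 4096/(49/2916) = 4096*(2916/49) = 11943936/49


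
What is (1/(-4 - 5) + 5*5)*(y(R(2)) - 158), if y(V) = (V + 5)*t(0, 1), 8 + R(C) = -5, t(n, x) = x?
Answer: -37184/9 ≈ -4131.6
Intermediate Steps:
R(C) = -13 (R(C) = -8 - 5 = -13)
y(V) = 5 + V (y(V) = (V + 5)*1 = (5 + V)*1 = 5 + V)
(1/(-4 - 5) + 5*5)*(y(R(2)) - 158) = (1/(-4 - 5) + 5*5)*((5 - 13) - 158) = (1/(-9) + 25)*(-8 - 158) = (-⅑ + 25)*(-166) = (224/9)*(-166) = -37184/9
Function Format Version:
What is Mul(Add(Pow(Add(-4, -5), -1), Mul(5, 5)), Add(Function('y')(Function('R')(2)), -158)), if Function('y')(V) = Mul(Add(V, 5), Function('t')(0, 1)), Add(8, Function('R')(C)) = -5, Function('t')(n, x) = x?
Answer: Rational(-37184, 9) ≈ -4131.6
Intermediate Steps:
Function('R')(C) = -13 (Function('R')(C) = Add(-8, -5) = -13)
Function('y')(V) = Add(5, V) (Function('y')(V) = Mul(Add(V, 5), 1) = Mul(Add(5, V), 1) = Add(5, V))
Mul(Add(Pow(Add(-4, -5), -1), Mul(5, 5)), Add(Function('y')(Function('R')(2)), -158)) = Mul(Add(Pow(Add(-4, -5), -1), Mul(5, 5)), Add(Add(5, -13), -158)) = Mul(Add(Pow(-9, -1), 25), Add(-8, -158)) = Mul(Add(Rational(-1, 9), 25), -166) = Mul(Rational(224, 9), -166) = Rational(-37184, 9)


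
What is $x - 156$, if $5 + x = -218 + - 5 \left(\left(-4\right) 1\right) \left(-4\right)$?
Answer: $-459$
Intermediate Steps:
$x = -303$ ($x = -5 - \left(218 - - 5 \left(\left(-4\right) 1\right) \left(-4\right)\right) = -5 - \left(218 - \left(-5\right) \left(-4\right) \left(-4\right)\right) = -5 + \left(-218 + 20 \left(-4\right)\right) = -5 - 298 = -303$)
$x - 156 = -303 - 156 = -459$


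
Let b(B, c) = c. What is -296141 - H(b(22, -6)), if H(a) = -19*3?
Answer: -296084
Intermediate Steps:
H(a) = -57
-296141 - H(b(22, -6)) = -296141 - 1*(-57) = -296141 + 57 = -296084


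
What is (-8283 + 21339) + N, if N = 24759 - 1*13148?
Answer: 24667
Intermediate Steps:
N = 11611 (N = 24759 - 13148 = 11611)
(-8283 + 21339) + N = (-8283 + 21339) + 11611 = 13056 + 11611 = 24667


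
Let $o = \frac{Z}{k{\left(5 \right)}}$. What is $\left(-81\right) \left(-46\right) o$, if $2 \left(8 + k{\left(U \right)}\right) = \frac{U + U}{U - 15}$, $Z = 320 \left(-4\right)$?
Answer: $\frac{9538560}{17} \approx 5.6109 \cdot 10^{5}$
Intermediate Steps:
$Z = -1280$
$k{\left(U \right)} = -8 + \frac{U}{-15 + U}$ ($k{\left(U \right)} = -8 + \frac{\left(U + U\right) \frac{1}{U - 15}}{2} = -8 + \frac{2 U \frac{1}{-15 + U}}{2} = -8 + \frac{U}{-15 + U}$)
$o = \frac{2560}{17}$ ($o = - \frac{1280}{\frac{1}{-15 + 5} \left(120 - 35\right)} = - \frac{1280}{\frac{1}{-10} \left(120 - 35\right)} = - \frac{1280}{\left(- \frac{1}{10}\right) 85} = - \frac{1280}{- \frac{17}{2}} = \left(-1280\right) \left(- \frac{2}{17}\right) = \frac{2560}{17} \approx 150.59$)
$\left(-81\right) \left(-46\right) o = \left(-81\right) \left(-46\right) \frac{2560}{17} = 3726 \cdot \frac{2560}{17} = \frac{9538560}{17}$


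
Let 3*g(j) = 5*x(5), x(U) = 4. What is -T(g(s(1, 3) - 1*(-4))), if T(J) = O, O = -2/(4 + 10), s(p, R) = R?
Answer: ⅐ ≈ 0.14286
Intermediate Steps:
g(j) = 20/3 (g(j) = (5*4)/3 = (⅓)*20 = 20/3)
O = -⅐ (O = -2/14 = -2*1/14 = -⅐ ≈ -0.14286)
T(J) = -⅐
-T(g(s(1, 3) - 1*(-4))) = -1*(-⅐) = ⅐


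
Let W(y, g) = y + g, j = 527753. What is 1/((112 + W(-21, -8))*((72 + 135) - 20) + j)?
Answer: 1/543274 ≈ 1.8407e-6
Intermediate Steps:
W(y, g) = g + y
1/((112 + W(-21, -8))*((72 + 135) - 20) + j) = 1/((112 + (-8 - 21))*((72 + 135) - 20) + 527753) = 1/((112 - 29)*(207 - 20) + 527753) = 1/(83*187 + 527753) = 1/(15521 + 527753) = 1/543274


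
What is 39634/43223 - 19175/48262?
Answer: 18373137/35356414 ≈ 0.51966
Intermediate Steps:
39634/43223 - 19175/48262 = 39634*(1/43223) - 19175*1/48262 = 39634/43223 - 325/818 = 18373137/35356414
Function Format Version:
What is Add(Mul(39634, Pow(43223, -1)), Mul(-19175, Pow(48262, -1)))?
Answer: Rational(18373137, 35356414) ≈ 0.51966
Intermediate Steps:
Add(Mul(39634, Pow(43223, -1)), Mul(-19175, Pow(48262, -1))) = Add(Mul(39634, Rational(1, 43223)), Mul(-19175, Rational(1, 48262))) = Add(Rational(39634, 43223), Rational(-325, 818)) = Rational(18373137, 35356414)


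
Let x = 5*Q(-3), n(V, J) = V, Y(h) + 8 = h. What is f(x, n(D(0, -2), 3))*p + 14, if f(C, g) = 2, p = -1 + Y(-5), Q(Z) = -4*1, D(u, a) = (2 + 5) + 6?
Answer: -14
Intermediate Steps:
Y(h) = -8 + h
D(u, a) = 13 (D(u, a) = 7 + 6 = 13)
Q(Z) = -4
p = -14 (p = -1 + (-8 - 5) = -1 - 13 = -14)
x = -20 (x = 5*(-4) = -20)
f(x, n(D(0, -2), 3))*p + 14 = 2*(-14) + 14 = -28 + 14 = -14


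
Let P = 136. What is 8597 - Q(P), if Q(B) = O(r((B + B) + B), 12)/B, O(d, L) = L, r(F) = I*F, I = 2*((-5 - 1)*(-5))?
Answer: 292295/34 ≈ 8596.9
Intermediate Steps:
I = 60 (I = 2*(-6*(-5)) = 2*30 = 60)
r(F) = 60*F
Q(B) = 12/B
8597 - Q(P) = 8597 - 12/136 = 8597 - 1*3/34 = 8597 - 3/34 = 292295/34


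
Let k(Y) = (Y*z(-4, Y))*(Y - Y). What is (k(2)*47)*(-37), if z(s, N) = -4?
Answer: 0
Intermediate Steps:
k(Y) = 0 (k(Y) = (Y*(-4))*(Y - Y) = -4*Y*0 = 0)
(k(2)*47)*(-37) = (0*47)*(-37) = 0*(-37) = 0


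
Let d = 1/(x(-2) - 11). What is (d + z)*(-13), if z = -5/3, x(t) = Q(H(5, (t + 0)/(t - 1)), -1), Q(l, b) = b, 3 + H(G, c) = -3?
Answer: 91/4 ≈ 22.750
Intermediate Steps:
H(G, c) = -6 (H(G, c) = -3 - 3 = -6)
x(t) = -1
d = -1/12 (d = 1/(-1 - 11) = 1/(-12) = -1/12 ≈ -0.083333)
z = -5/3 (z = -5*⅓ = -5/3 ≈ -1.6667)
(d + z)*(-13) = (-1/12 - 5/3)*(-13) = -7/4*(-13) = 91/4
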